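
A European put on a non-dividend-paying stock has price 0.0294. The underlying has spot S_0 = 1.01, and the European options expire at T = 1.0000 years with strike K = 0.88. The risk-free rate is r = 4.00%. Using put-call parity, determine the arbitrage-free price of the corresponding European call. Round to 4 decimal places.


Answer: Call price = 0.1939

Derivation:
Put-call parity: C - P = S_0 * exp(-qT) - K * exp(-rT).
S_0 * exp(-qT) = 1.0100 * 1.00000000 = 1.01000000
K * exp(-rT) = 0.8800 * 0.96078944 = 0.84549471
C = P + S*exp(-qT) - K*exp(-rT)
C = 0.0294 + 1.01000000 - 0.84549471 = 0.1939


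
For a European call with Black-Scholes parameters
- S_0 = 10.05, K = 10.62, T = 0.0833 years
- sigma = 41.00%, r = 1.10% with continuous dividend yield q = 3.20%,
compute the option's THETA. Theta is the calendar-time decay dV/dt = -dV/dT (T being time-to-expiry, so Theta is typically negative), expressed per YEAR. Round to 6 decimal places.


d1 = -0.4218118434; d2 = -0.5401449748
phi(d1) = 0.3649842238; exp(-qT) = 0.9973379496; exp(-rT) = 0.9990841197
Theta = -S*exp(-qT)*phi(d1)*sigma/(2*sqrt(T)) - r*K*exp(-rT)*N(d2) + q*S*exp(-qT)*N(d1)
N(d1) = 0.3365811802; N(d2) = 0.2945485282; sqrt(T) = 0.2886173938
Term 1 = -10.0500 * 0.9973379496 * 0.3649842238 * 0.4100 / (2 * 0.2886173938) = -2.5984469790
Term 2 = -0.0110 * 10.6200 * 0.9990841197 * 0.2945485282 = -0.0343776444
Term 3 = 0.0320 * 10.0500 * 0.9973379496 * 0.3365811802 = 0.1079563552
Theta = -2.5984469790 + (-0.0343776444) + (0.1079563552) = -2.524868

Answer: Theta = -2.524868


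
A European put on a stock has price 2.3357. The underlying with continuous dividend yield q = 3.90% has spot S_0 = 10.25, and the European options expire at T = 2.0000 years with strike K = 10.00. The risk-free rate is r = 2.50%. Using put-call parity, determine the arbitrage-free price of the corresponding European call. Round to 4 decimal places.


Answer: Call price = 2.3043

Derivation:
Put-call parity: C - P = S_0 * exp(-qT) - K * exp(-rT).
S_0 * exp(-qT) = 10.2500 * 0.92496443 = 9.48088537
K * exp(-rT) = 10.0000 * 0.95122942 = 9.51229425
C = P + S*exp(-qT) - K*exp(-rT)
C = 2.3357 + 9.48088537 - 9.51229425 = 2.3043


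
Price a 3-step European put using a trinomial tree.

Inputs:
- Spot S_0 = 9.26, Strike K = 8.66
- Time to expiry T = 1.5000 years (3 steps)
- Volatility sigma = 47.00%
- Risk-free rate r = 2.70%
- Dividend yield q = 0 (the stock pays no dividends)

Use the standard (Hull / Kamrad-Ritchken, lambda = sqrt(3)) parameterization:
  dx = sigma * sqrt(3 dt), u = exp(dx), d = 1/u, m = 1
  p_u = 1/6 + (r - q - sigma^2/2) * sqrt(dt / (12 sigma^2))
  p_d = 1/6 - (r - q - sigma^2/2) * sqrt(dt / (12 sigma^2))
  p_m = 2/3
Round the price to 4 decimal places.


Answer: Price = V(0,0) = 1.4599

Derivation:
dt = T/N = 0.500000; dx = sigma*sqrt(3*dt) = 0.575630
u = exp(dx) = 1.778251; d = 1/u = 0.562350
p_u = 0.130424, p_m = 0.666667, p_d = 0.202910
Discount per step: exp(-r*dt) = 0.986591
Stock lattice S(k, j) with j the centered position index:
  k=0: S(0,+0) = 9.2600
  k=1: S(1,-1) = 5.2074; S(1,+0) = 9.2600; S(1,+1) = 16.4666
  k=2: S(2,-2) = 2.9284; S(2,-1) = 5.2074; S(2,+0) = 9.2600; S(2,+1) = 16.4666; S(2,+2) = 29.2817
  k=3: S(3,-3) = 1.6468; S(3,-2) = 2.9284; S(3,-1) = 5.2074; S(3,+0) = 9.2600; S(3,+1) = 16.4666; S(3,+2) = 29.2817; S(3,+3) = 52.0703
Terminal payoffs V(N, j) = max(K - S_T, 0):
  V(3,-3) = 7.013233; V(3,-2) = 5.731636; V(3,-1) = 3.452635; V(3,+0) = 0.000000; V(3,+1) = 0.000000; V(3,+2) = 0.000000; V(3,+3) = 0.000000
Backward induction: V(k, j) = exp(-r*dt) * [p_u * V(k+1, j+1) + p_m * V(k+1, j) + p_d * V(k+1, j-1)]
  V(2,-2) = exp(-r*dt) * [p_u*3.452635 + p_m*5.731636 + p_d*7.013233] = 5.618090
  V(2,-1) = exp(-r*dt) * [p_u*0.000000 + p_m*3.452635 + p_d*5.731636] = 3.418301
  V(2,+0) = exp(-r*dt) * [p_u*0.000000 + p_m*0.000000 + p_d*3.452635] = 0.691178
  V(2,+1) = exp(-r*dt) * [p_u*0.000000 + p_m*0.000000 + p_d*0.000000] = 0.000000
  V(2,+2) = exp(-r*dt) * [p_u*0.000000 + p_m*0.000000 + p_d*0.000000] = 0.000000
  V(1,-1) = exp(-r*dt) * [p_u*0.691178 + p_m*3.418301 + p_d*5.618090] = 3.461924
  V(1,+0) = exp(-r*dt) * [p_u*0.000000 + p_m*0.691178 + p_d*3.418301] = 1.138912
  V(1,+1) = exp(-r*dt) * [p_u*0.000000 + p_m*0.000000 + p_d*0.691178] = 0.138366
  V(0,+0) = exp(-r*dt) * [p_u*0.138366 + p_m*1.138912 + p_d*3.461924] = 1.459936


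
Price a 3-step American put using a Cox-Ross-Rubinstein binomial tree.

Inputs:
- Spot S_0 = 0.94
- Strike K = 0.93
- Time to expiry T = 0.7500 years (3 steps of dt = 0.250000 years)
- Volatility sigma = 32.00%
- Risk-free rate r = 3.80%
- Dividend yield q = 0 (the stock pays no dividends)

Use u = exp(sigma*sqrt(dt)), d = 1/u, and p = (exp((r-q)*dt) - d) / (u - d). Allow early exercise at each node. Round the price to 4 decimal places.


Answer: Price = V(0,0) = 0.0952

Derivation:
dt = T/N = 0.250000
u = exp(sigma*sqrt(dt)) = 1.173511; d = 1/u = 0.852144
p = (exp((r-q)*dt) - d) / (u - d) = 0.489787
Discount per step: exp(-r*dt) = 0.990545
Stock lattice S(k, i) with i counting down-moves:
  k=0: S(0,0) = 0.9400
  k=1: S(1,0) = 1.1031; S(1,1) = 0.8010
  k=2: S(2,0) = 1.2945; S(2,1) = 0.9400; S(2,2) = 0.6826
  k=3: S(3,0) = 1.5191; S(3,1) = 1.1031; S(3,2) = 0.8010; S(3,3) = 0.5817
Terminal payoffs V(N, i) = max(K - S_T, 0):
  V(3,0) = 0.000000; V(3,1) = 0.000000; V(3,2) = 0.128985; V(3,3) = 0.348344
Backward induction: V(k, i) = exp(-r*dt) * [p * V(k+1, i) + (1-p) * V(k+1, i+1)]; then take max(V_cont, immediate exercise) for American.
  V(2,0) = exp(-r*dt) * [p*0.000000 + (1-p)*0.000000] = 0.000000; exercise = 0.000000; V(2,0) = max -> 0.000000
  V(2,1) = exp(-r*dt) * [p*0.000000 + (1-p)*0.128985] = 0.065187; exercise = 0.000000; V(2,1) = max -> 0.065187
  V(2,2) = exp(-r*dt) * [p*0.128985 + (1-p)*0.348344] = 0.238627; exercise = 0.247420; V(2,2) = max -> 0.247420
  V(1,0) = exp(-r*dt) * [p*0.000000 + (1-p)*0.065187] = 0.032945; exercise = 0.000000; V(1,0) = max -> 0.032945
  V(1,1) = exp(-r*dt) * [p*0.065187 + (1-p)*0.247420] = 0.156669; exercise = 0.128985; V(1,1) = max -> 0.156669
  V(0,0) = exp(-r*dt) * [p*0.032945 + (1-p)*0.156669] = 0.095162; exercise = 0.000000; V(0,0) = max -> 0.095162


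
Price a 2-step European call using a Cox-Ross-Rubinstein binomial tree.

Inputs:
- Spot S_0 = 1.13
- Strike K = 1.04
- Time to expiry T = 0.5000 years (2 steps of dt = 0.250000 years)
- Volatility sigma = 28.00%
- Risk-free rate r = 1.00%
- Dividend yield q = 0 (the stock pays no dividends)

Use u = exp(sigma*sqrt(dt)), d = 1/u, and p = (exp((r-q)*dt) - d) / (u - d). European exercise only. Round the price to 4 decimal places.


dt = T/N = 0.250000
u = exp(sigma*sqrt(dt)) = 1.150274; d = 1/u = 0.869358
p = (exp((r-q)*dt) - d) / (u - d) = 0.473968
Discount per step: exp(-r*dt) = 0.997503
Stock lattice S(k, i) with i counting down-moves:
  k=0: S(0,0) = 1.1300
  k=1: S(1,0) = 1.2998; S(1,1) = 0.9824
  k=2: S(2,0) = 1.4951; S(2,1) = 1.1300; S(2,2) = 0.8540
Terminal payoffs V(N, i) = max(S_T - K, 0):
  V(2,0) = 0.455137; V(2,1) = 0.090000; V(2,2) = 0.000000
Backward induction: V(k, i) = exp(-r*dt) * [p * V(k+1, i) + (1-p) * V(k+1, i+1)].
  V(1,0) = exp(-r*dt) * [p*0.455137 + (1-p)*0.090000] = 0.262406
  V(1,1) = exp(-r*dt) * [p*0.090000 + (1-p)*0.000000] = 0.042551
  V(0,0) = exp(-r*dt) * [p*0.262406 + (1-p)*0.042551] = 0.146389

Answer: Price = V(0,0) = 0.1464


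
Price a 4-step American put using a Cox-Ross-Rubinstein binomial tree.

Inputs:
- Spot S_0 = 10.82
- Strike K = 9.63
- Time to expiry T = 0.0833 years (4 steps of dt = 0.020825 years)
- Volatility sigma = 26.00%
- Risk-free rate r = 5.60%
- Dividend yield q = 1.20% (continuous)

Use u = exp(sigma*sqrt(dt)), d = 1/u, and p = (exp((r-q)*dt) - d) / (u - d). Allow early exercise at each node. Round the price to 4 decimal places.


Answer: Price = V(0,0) = 0.0193

Derivation:
dt = T/N = 0.020825
u = exp(sigma*sqrt(dt)) = 1.038233; d = 1/u = 0.963175
p = (exp((r-q)*dt) - d) / (u - d) = 0.502835
Discount per step: exp(-r*dt) = 0.998834
Stock lattice S(k, i) with i counting down-moves:
  k=0: S(0,0) = 10.8200
  k=1: S(1,0) = 11.2337; S(1,1) = 10.4216
  k=2: S(2,0) = 11.6632; S(2,1) = 10.8200; S(2,2) = 10.0378
  k=3: S(3,0) = 12.1091; S(3,1) = 11.2337; S(3,2) = 10.4216; S(3,3) = 9.6681
  k=4: S(4,0) = 12.5721; S(4,1) = 11.6632; S(4,2) = 10.8200; S(4,3) = 10.0378; S(4,4) = 9.3121
Terminal payoffs V(N, i) = max(K - S_T, 0):
  V(4,0) = 0.000000; V(4,1) = 0.000000; V(4,2) = 0.000000; V(4,3) = 0.000000; V(4,4) = 0.317894
Backward induction: V(k, i) = exp(-r*dt) * [p * V(k+1, i) + (1-p) * V(k+1, i+1)]; then take max(V_cont, immediate exercise) for American.
  V(3,0) = exp(-r*dt) * [p*0.000000 + (1-p)*0.000000] = 0.000000; exercise = 0.000000; V(3,0) = max -> 0.000000
  V(3,1) = exp(-r*dt) * [p*0.000000 + (1-p)*0.000000] = 0.000000; exercise = 0.000000; V(3,1) = max -> 0.000000
  V(3,2) = exp(-r*dt) * [p*0.000000 + (1-p)*0.000000] = 0.000000; exercise = 0.000000; V(3,2) = max -> 0.000000
  V(3,3) = exp(-r*dt) * [p*0.000000 + (1-p)*0.317894] = 0.157862; exercise = 0.000000; V(3,3) = max -> 0.157862
  V(2,0) = exp(-r*dt) * [p*0.000000 + (1-p)*0.000000] = 0.000000; exercise = 0.000000; V(2,0) = max -> 0.000000
  V(2,1) = exp(-r*dt) * [p*0.000000 + (1-p)*0.000000] = 0.000000; exercise = 0.000000; V(2,1) = max -> 0.000000
  V(2,2) = exp(-r*dt) * [p*0.000000 + (1-p)*0.157862] = 0.078392; exercise = 0.000000; V(2,2) = max -> 0.078392
  V(1,0) = exp(-r*dt) * [p*0.000000 + (1-p)*0.000000] = 0.000000; exercise = 0.000000; V(1,0) = max -> 0.000000
  V(1,1) = exp(-r*dt) * [p*0.000000 + (1-p)*0.078392] = 0.038928; exercise = 0.000000; V(1,1) = max -> 0.038928
  V(0,0) = exp(-r*dt) * [p*0.000000 + (1-p)*0.038928] = 0.019331; exercise = 0.000000; V(0,0) = max -> 0.019331


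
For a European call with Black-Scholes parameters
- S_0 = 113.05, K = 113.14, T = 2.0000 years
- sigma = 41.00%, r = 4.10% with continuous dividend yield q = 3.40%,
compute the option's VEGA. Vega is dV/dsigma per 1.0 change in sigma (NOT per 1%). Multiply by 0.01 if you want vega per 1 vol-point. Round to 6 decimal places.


d1 = 0.3126864281; d2 = -0.2671411325
phi(d1) = 0.3799084660; exp(-qT) = 0.9342604736; exp(-rT) = 0.9212719587
Vega = S * exp(-qT) * phi(d1) * sqrt(T) = 113.0500 * 0.9342604736 * 0.3799084660 * 1.4142135624 = 56.745642

Answer: Vega = 56.745642


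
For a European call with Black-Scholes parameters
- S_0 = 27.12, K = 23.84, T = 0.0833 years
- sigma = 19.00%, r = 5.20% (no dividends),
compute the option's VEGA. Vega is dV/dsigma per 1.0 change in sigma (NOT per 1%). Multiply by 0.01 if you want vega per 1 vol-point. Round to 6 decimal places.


Answer: Vega = 0.152584

Derivation:
d1 = 2.4571190418; d2 = 2.4022817370
phi(d1) = 0.0194938641; exp(-qT) = 1.0000000000; exp(-rT) = 0.9956777678
Vega = S * exp(-qT) * phi(d1) * sqrt(T) = 27.1200 * 1.0000000000 * 0.0194938641 * 0.2886173938 = 0.152584


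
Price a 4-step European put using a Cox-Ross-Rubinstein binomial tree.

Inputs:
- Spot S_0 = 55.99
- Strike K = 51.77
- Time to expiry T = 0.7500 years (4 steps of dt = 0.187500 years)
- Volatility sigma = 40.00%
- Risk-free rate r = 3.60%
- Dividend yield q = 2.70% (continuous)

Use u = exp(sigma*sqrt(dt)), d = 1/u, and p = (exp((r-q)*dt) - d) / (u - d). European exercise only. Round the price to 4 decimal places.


Answer: Price = V(0,0) = 5.3566

Derivation:
dt = T/N = 0.187500
u = exp(sigma*sqrt(dt)) = 1.189110; d = 1/u = 0.840965
p = (exp((r-q)*dt) - d) / (u - d) = 0.461658
Discount per step: exp(-r*dt) = 0.993273
Stock lattice S(k, i) with i counting down-moves:
  k=0: S(0,0) = 55.9900
  k=1: S(1,0) = 66.5783; S(1,1) = 47.0856
  k=2: S(2,0) = 79.1689; S(2,1) = 55.9900; S(2,2) = 39.5974
  k=3: S(3,0) = 94.1405; S(3,1) = 66.5783; S(3,2) = 47.0856; S(3,3) = 33.3000
  k=4: S(4,0) = 111.9434; S(4,1) = 79.1689; S(4,2) = 55.9900; S(4,3) = 39.5974; S(4,4) = 28.0042
Terminal payoffs V(N, i) = max(K - S_T, 0):
  V(4,0) = 0.000000; V(4,1) = 0.000000; V(4,2) = 0.000000; V(4,3) = 12.172620; V(4,4) = 23.765848
Backward induction: V(k, i) = exp(-r*dt) * [p * V(k+1, i) + (1-p) * V(k+1, i+1)].
  V(3,0) = exp(-r*dt) * [p*0.000000 + (1-p)*0.000000] = 0.000000
  V(3,1) = exp(-r*dt) * [p*0.000000 + (1-p)*0.000000] = 0.000000
  V(3,2) = exp(-r*dt) * [p*0.000000 + (1-p)*12.172620] = 6.508950
  V(3,3) = exp(-r*dt) * [p*12.172620 + (1-p)*23.765848] = 18.289869
  V(2,0) = exp(-r*dt) * [p*0.000000 + (1-p)*0.000000] = 0.000000
  V(2,1) = exp(-r*dt) * [p*0.000000 + (1-p)*6.508950] = 3.480470
  V(2,2) = exp(-r*dt) * [p*6.508950 + (1-p)*18.289869] = 12.764662
  V(1,0) = exp(-r*dt) * [p*0.000000 + (1-p)*3.480470] = 1.861079
  V(1,1) = exp(-r*dt) * [p*3.480470 + (1-p)*12.764662] = 8.421504
  V(0,0) = exp(-r*dt) * [p*1.861079 + (1-p)*8.421504] = 5.356553


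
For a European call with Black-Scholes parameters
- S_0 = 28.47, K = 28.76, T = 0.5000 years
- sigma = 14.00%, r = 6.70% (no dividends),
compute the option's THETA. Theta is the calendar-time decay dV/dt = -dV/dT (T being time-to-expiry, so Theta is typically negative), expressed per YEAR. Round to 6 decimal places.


d1 = 0.2855233385; d2 = 0.1865283891
phi(d1) = 0.3830076479; exp(-qT) = 1.0000000000; exp(-rT) = 0.9670549112
Theta = -S*exp(-qT)*phi(d1)*sigma/(2*sqrt(T)) - r*K*exp(-rT)*N(d2) + q*S*exp(-qT)*N(d1)
N(d1) = 0.6123783867; N(d2) = 0.5739847909; sqrt(T) = 0.7071067812
Term 1 = -28.4700 * 1.0000000000 * 0.3830076479 * 0.1400 / (2 * 0.7071067812) = -1.0794634726
Term 2 = -0.0670 * 28.7600 * 0.9670549112 * 0.5739847909 = -1.0695847548
Term 3 = 0 (no dividend yield, q = 0)
Theta = -1.0794634726 + (-1.0695847548) + (0.0000000000) = -2.149048

Answer: Theta = -2.149048


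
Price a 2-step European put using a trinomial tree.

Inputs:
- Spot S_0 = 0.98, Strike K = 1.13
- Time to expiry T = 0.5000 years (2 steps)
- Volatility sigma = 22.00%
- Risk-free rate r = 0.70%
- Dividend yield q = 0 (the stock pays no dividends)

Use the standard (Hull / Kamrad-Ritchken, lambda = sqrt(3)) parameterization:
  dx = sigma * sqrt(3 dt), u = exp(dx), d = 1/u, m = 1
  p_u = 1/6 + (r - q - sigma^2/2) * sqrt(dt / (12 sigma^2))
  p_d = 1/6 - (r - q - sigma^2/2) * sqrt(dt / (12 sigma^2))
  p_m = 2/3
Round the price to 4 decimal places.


Answer: Price = V(0,0) = 0.1649

Derivation:
dt = T/N = 0.250000; dx = sigma*sqrt(3*dt) = 0.190526
u = exp(dx) = 1.209885; d = 1/u = 0.826525
p_u = 0.155382, p_m = 0.666667, p_d = 0.177951
Discount per step: exp(-r*dt) = 0.998252
Stock lattice S(k, j) with j the centered position index:
  k=0: S(0,+0) = 0.9800
  k=1: S(1,-1) = 0.8100; S(1,+0) = 0.9800; S(1,+1) = 1.1857
  k=2: S(2,-2) = 0.6695; S(2,-1) = 0.8100; S(2,+0) = 0.9800; S(2,+1) = 1.1857; S(2,+2) = 1.4345
Terminal payoffs V(N, j) = max(K - S_T, 0):
  V(2,-2) = 0.460520; V(2,-1) = 0.320006; V(2,+0) = 0.150000; V(2,+1) = 0.000000; V(2,+2) = 0.000000
Backward induction: V(k, j) = exp(-r*dt) * [p_u * V(k+1, j+1) + p_m * V(k+1, j) + p_d * V(k+1, j-1)]
  V(1,-1) = exp(-r*dt) * [p_u*0.150000 + p_m*0.320006 + p_d*0.460520] = 0.318038
  V(1,+0) = exp(-r*dt) * [p_u*0.000000 + p_m*0.150000 + p_d*0.320006] = 0.156671
  V(1,+1) = exp(-r*dt) * [p_u*0.000000 + p_m*0.000000 + p_d*0.150000] = 0.026646
  V(0,+0) = exp(-r*dt) * [p_u*0.026646 + p_m*0.156671 + p_d*0.318038] = 0.164894


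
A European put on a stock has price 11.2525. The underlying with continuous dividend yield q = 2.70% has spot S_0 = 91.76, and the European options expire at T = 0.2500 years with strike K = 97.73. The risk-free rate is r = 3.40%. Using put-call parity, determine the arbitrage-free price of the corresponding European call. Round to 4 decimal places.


Answer: Call price = 5.4924

Derivation:
Put-call parity: C - P = S_0 * exp(-qT) - K * exp(-rT).
S_0 * exp(-qT) = 91.7600 * 0.99327273 = 91.14270571
K * exp(-rT) = 97.7300 * 0.99153602 = 96.90281551
C = P + S*exp(-qT) - K*exp(-rT)
C = 11.2525 + 91.14270571 - 96.90281551 = 5.4924


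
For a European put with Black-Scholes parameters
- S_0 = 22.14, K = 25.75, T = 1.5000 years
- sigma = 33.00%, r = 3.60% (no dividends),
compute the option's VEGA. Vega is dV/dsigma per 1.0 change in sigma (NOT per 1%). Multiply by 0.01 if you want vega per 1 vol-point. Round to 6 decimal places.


d1 = -0.0380381011; d2 = -0.4422039086
phi(d1) = 0.3986537706; exp(-qT) = 1.0000000000; exp(-rT) = 0.9474321065
Vega = S * exp(-qT) * phi(d1) * sqrt(T) = 22.1400 * 1.0000000000 * 0.3986537706 * 1.2247448714 = 10.809836

Answer: Vega = 10.809836


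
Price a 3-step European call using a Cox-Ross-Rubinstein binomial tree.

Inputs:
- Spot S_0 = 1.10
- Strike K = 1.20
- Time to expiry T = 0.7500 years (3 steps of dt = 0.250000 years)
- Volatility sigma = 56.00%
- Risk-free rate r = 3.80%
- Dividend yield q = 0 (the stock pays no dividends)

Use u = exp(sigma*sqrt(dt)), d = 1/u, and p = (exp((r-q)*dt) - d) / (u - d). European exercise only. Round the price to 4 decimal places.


dt = T/N = 0.250000
u = exp(sigma*sqrt(dt)) = 1.323130; d = 1/u = 0.755784
p = (exp((r-q)*dt) - d) / (u - d) = 0.447278
Discount per step: exp(-r*dt) = 0.990545
Stock lattice S(k, i) with i counting down-moves:
  k=0: S(0,0) = 1.1000
  k=1: S(1,0) = 1.4554; S(1,1) = 0.8314
  k=2: S(2,0) = 1.9257; S(2,1) = 1.1000; S(2,2) = 0.6283
  k=3: S(3,0) = 2.5480; S(3,1) = 1.4554; S(3,2) = 0.8314; S(3,3) = 0.4749
Terminal payoffs V(N, i) = max(S_T - K, 0):
  V(3,0) = 1.348004; V(3,1) = 0.255443; V(3,2) = 0.000000; V(3,3) = 0.000000
Backward induction: V(k, i) = exp(-r*dt) * [p * V(k+1, i) + (1-p) * V(k+1, i+1)].
  V(2,0) = exp(-r*dt) * [p*1.348004 + (1-p)*0.255443] = 0.737086
  V(2,1) = exp(-r*dt) * [p*0.255443 + (1-p)*0.000000] = 0.113174
  V(2,2) = exp(-r*dt) * [p*0.000000 + (1-p)*0.000000] = 0.000000
  V(1,0) = exp(-r*dt) * [p*0.737086 + (1-p)*0.113174] = 0.388527
  V(1,1) = exp(-r*dt) * [p*0.113174 + (1-p)*0.000000] = 0.050142
  V(0,0) = exp(-r*dt) * [p*0.388527 + (1-p)*0.050142] = 0.199589

Answer: Price = V(0,0) = 0.1996


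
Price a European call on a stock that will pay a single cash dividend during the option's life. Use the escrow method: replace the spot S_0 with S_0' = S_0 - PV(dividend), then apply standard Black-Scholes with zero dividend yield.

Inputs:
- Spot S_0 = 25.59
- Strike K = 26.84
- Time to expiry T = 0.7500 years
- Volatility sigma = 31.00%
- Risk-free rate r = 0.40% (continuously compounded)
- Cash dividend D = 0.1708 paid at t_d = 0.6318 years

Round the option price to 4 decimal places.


Answer: Price = 2.1665

Derivation:
PV(D) = D * exp(-r * t_d) = 0.1708 * 0.99747599 = 0.17036890
S_0' = S_0 - PV(D) = 25.5900 - 0.17036890 = 25.41963110
d1 = (ln(S_0'/K) + (r + sigma^2/2)*T) / (sigma*sqrt(T)) = -0.05711692
d2 = d1 - sigma*sqrt(T) = -0.32558480
exp(-rT) = 0.99700450
N(d1) = 0.47722603; N(d2) = 0.37236926
C = S_0' * N(d1) - K * exp(-rT) * N(d2) = 25.41963110 * 0.47722603 - 26.8400 * 0.99700450 * 0.37236926 = 2.1665


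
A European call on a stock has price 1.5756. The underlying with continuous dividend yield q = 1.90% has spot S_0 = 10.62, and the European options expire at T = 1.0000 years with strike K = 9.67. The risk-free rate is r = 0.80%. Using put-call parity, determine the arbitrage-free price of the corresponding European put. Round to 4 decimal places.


Put-call parity: C - P = S_0 * exp(-qT) - K * exp(-rT).
S_0 * exp(-qT) = 10.6200 * 0.98117936 = 10.42012483
K * exp(-rT) = 9.6700 * 0.99203191 = 9.59294862
P = C - S*exp(-qT) + K*exp(-rT)
P = 1.5756 - 10.42012483 + 9.59294862 = 0.7484

Answer: Put price = 0.7484


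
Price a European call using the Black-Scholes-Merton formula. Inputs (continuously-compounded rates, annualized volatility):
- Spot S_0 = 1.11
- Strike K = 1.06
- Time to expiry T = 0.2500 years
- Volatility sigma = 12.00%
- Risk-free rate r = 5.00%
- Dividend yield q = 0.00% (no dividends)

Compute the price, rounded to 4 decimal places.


Answer: Price = 0.0688

Derivation:
d1 = (ln(S/K) + (r - q + 0.5*sigma^2) * T) / (sigma * sqrt(T)) = 1.00651845
d2 = d1 - sigma * sqrt(T) = 0.94651845
exp(-rT) = 0.98757780; exp(-qT) = 1.00000000
C = S_0 * exp(-qT) * N(d1) - K * exp(-rT) * N(d2)
N(d1) = 0.84291688; N(d2) = 0.82805789
C = 1.1100 * 1.00000000 * 0.84291688 - 1.0600 * 0.98757780 * 0.82805789 = 0.0688


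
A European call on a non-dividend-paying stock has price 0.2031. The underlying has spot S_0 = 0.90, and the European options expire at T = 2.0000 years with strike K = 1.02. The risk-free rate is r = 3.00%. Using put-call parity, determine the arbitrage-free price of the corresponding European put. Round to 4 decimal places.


Answer: Put price = 0.2637

Derivation:
Put-call parity: C - P = S_0 * exp(-qT) - K * exp(-rT).
S_0 * exp(-qT) = 0.9000 * 1.00000000 = 0.90000000
K * exp(-rT) = 1.0200 * 0.94176453 = 0.96059982
P = C - S*exp(-qT) + K*exp(-rT)
P = 0.2031 - 0.90000000 + 0.96059982 = 0.2637


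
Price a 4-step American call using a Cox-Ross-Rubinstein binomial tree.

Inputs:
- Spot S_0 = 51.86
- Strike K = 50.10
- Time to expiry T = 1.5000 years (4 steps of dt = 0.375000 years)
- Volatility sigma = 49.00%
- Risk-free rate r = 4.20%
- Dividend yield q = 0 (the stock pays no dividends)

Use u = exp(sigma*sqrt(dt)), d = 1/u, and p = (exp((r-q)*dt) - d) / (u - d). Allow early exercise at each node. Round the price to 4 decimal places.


Answer: Price = V(0,0) = 13.8014

Derivation:
dt = T/N = 0.375000
u = exp(sigma*sqrt(dt)) = 1.349943; d = 1/u = 0.740772
p = (exp((r-q)*dt) - d) / (u - d) = 0.451602
Discount per step: exp(-r*dt) = 0.984373
Stock lattice S(k, i) with i counting down-moves:
  k=0: S(0,0) = 51.8600
  k=1: S(1,0) = 70.0081; S(1,1) = 38.4164
  k=2: S(2,0) = 94.5069; S(2,1) = 51.8600; S(2,2) = 28.4578
  k=3: S(3,0) = 127.5789; S(3,1) = 70.0081; S(3,2) = 38.4164; S(3,3) = 21.0807
  k=4: S(4,0) = 172.2243; S(4,1) = 94.5069; S(4,2) = 51.8600; S(4,3) = 28.4578; S(4,4) = 15.6160
Terminal payoffs V(N, i) = max(S_T - K, 0):
  V(4,0) = 122.124310; V(4,1) = 44.406892; V(4,2) = 1.760000; V(4,3) = 0.000000; V(4,4) = 0.000000
Backward induction: V(k, i) = exp(-r*dt) * [p * V(k+1, i) + (1-p) * V(k+1, i+1)]; then take max(V_cont, immediate exercise) for American.
  V(3,0) = exp(-r*dt) * [p*122.124310 + (1-p)*44.406892] = 78.261827; exercise = 77.478934; V(3,0) = max -> 78.261827
  V(3,1) = exp(-r*dt) * [p*44.406892 + (1-p)*1.760000] = 20.690946; exercise = 19.908053; V(3,1) = max -> 20.690946
  V(3,2) = exp(-r*dt) * [p*1.760000 + (1-p)*0.000000] = 0.782399; exercise = 0.000000; V(3,2) = max -> 0.782399
  V(3,3) = exp(-r*dt) * [p*0.000000 + (1-p)*0.000000] = 0.000000; exercise = 0.000000; V(3,3) = max -> 0.000000
  V(2,0) = exp(-r*dt) * [p*78.261827 + (1-p)*20.690946] = 45.960445; exercise = 44.406892; V(2,0) = max -> 45.960445
  V(2,1) = exp(-r*dt) * [p*20.690946 + (1-p)*0.782399] = 9.620411; exercise = 1.760000; V(2,1) = max -> 9.620411
  V(2,2) = exp(-r*dt) * [p*0.782399 + (1-p)*0.000000] = 0.347811; exercise = 0.000000; V(2,2) = max -> 0.347811
  V(1,0) = exp(-r*dt) * [p*45.960445 + (1-p)*9.620411] = 25.624846; exercise = 19.908053; V(1,0) = max -> 25.624846
  V(1,1) = exp(-r*dt) * [p*9.620411 + (1-p)*0.347811] = 4.464461; exercise = 0.000000; V(1,1) = max -> 4.464461
  V(0,0) = exp(-r*dt) * [p*25.624846 + (1-p)*4.464461] = 13.801433; exercise = 1.760000; V(0,0) = max -> 13.801433


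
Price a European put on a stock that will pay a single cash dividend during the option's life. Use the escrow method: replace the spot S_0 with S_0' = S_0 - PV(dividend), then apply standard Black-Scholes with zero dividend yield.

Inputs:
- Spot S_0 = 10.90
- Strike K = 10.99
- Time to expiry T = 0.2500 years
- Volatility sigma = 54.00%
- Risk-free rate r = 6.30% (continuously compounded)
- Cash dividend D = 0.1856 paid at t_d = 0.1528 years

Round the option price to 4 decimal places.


PV(D) = D * exp(-r * t_d) = 0.1856 * 0.99041979 = 0.18382191
S_0' = S_0 - PV(D) = 10.9000 - 0.18382191 = 10.71617809
d1 = (ln(S_0'/K) + (r + sigma^2/2)*T) / (sigma*sqrt(T)) = 0.09988445
d2 = d1 - sigma*sqrt(T) = -0.17011555
exp(-rT) = 0.98437338
N(-d1) = 0.46021803; N(-d2) = 0.56754037
P = K * exp(-rT) * N(-d2) - S_0' * N(-d1) = 10.9900 * 0.98437338 * 0.56754037 - 10.71617809 * 0.46021803 = 1.2080

Answer: Price = 1.2080


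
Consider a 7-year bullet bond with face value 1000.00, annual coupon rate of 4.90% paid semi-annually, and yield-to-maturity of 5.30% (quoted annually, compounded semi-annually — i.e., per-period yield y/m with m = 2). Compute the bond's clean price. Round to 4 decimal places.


Coupon per period c = face * coupon_rate / m = 24.500000
Periods per year m = 2; per-period yield y/m = 0.026500
Number of cashflows N = 14
Cashflows (t years, CF_t, discount factor 1/(1+y/m)^(m*t), PV):
  t = 0.5000: CF_t = 24.500000, DF = 0.974184, PV = 23.867511
  t = 1.0000: CF_t = 24.500000, DF = 0.949035, PV = 23.251350
  t = 1.5000: CF_t = 24.500000, DF = 0.924535, PV = 22.651096
  t = 2.0000: CF_t = 24.500000, DF = 0.900667, PV = 22.066338
  t = 2.5000: CF_t = 24.500000, DF = 0.877415, PV = 21.496676
  t = 3.0000: CF_t = 24.500000, DF = 0.854764, PV = 20.941721
  t = 3.5000: CF_t = 24.500000, DF = 0.832698, PV = 20.401092
  t = 4.0000: CF_t = 24.500000, DF = 0.811201, PV = 19.874420
  t = 4.5000: CF_t = 24.500000, DF = 0.790259, PV = 19.361344
  t = 5.0000: CF_t = 24.500000, DF = 0.769858, PV = 18.861514
  t = 5.5000: CF_t = 24.500000, DF = 0.749983, PV = 18.374587
  t = 6.0000: CF_t = 24.500000, DF = 0.730622, PV = 17.900231
  t = 6.5000: CF_t = 24.500000, DF = 0.711760, PV = 17.438121
  t = 7.0000: CF_t = 1024.500000, DF = 0.693385, PV = 710.373269
Price P = sum_t PV_t = 976.859270

Answer: Price = 976.8593


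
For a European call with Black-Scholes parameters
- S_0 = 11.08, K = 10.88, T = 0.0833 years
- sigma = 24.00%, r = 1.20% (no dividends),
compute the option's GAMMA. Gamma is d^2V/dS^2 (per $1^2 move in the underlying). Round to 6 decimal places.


d1 = 0.3120347843; d2 = 0.2427666098
phi(d1) = 0.3799858034; exp(-qT) = 1.0000000000; exp(-rT) = 0.9990008994
Gamma = exp(-qT) * phi(d1) / (S * sigma * sqrt(T)) = 1.0000000000 * 0.3799858034 / (11.0800 * 0.2400 * 0.2886173938) = 0.495101

Answer: Gamma = 0.495101


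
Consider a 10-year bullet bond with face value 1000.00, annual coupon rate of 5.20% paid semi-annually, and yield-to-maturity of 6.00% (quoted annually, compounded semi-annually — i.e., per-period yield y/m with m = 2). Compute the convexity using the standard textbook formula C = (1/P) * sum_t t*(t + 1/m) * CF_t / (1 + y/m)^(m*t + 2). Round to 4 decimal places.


Coupon per period c = face * coupon_rate / m = 26.000000
Periods per year m = 2; per-period yield y/m = 0.030000
Number of cashflows N = 20
Cashflows (t years, CF_t, discount factor 1/(1+y/m)^(m*t), PV):
  t = 0.5000: CF_t = 26.000000, DF = 0.970874, PV = 25.242718
  t = 1.0000: CF_t = 26.000000, DF = 0.942596, PV = 24.507494
  t = 1.5000: CF_t = 26.000000, DF = 0.915142, PV = 23.793683
  t = 2.0000: CF_t = 26.000000, DF = 0.888487, PV = 23.100663
  t = 2.5000: CF_t = 26.000000, DF = 0.862609, PV = 22.427828
  t = 3.0000: CF_t = 26.000000, DF = 0.837484, PV = 21.774591
  t = 3.5000: CF_t = 26.000000, DF = 0.813092, PV = 21.140379
  t = 4.0000: CF_t = 26.000000, DF = 0.789409, PV = 20.524640
  t = 4.5000: CF_t = 26.000000, DF = 0.766417, PV = 19.926835
  t = 5.0000: CF_t = 26.000000, DF = 0.744094, PV = 19.346442
  t = 5.5000: CF_t = 26.000000, DF = 0.722421, PV = 18.782953
  t = 6.0000: CF_t = 26.000000, DF = 0.701380, PV = 18.235877
  t = 6.5000: CF_t = 26.000000, DF = 0.680951, PV = 17.704735
  t = 7.0000: CF_t = 26.000000, DF = 0.661118, PV = 17.189063
  t = 7.5000: CF_t = 26.000000, DF = 0.641862, PV = 16.688411
  t = 8.0000: CF_t = 26.000000, DF = 0.623167, PV = 16.202340
  t = 8.5000: CF_t = 26.000000, DF = 0.605016, PV = 15.730428
  t = 9.0000: CF_t = 26.000000, DF = 0.587395, PV = 15.272260
  t = 9.5000: CF_t = 26.000000, DF = 0.570286, PV = 14.827437
  t = 10.0000: CF_t = 1026.000000, DF = 0.553676, PV = 568.071324
Price P = sum_t PV_t = 940.490101
Convexity numerator sum_t t*(t + 1/m) * CF_t / (1+y/m)^(m*t + 2):
  t = 0.5000: term = 11.896842
  t = 1.0000: term = 34.650995
  t = 1.5000: term = 67.283485
  t = 2.0000: term = 108.872953
  t = 2.5000: term = 158.552845
  t = 3.0000: term = 215.508721
  t = 3.5000: term = 278.975691
  t = 4.0000: term = 348.235952
  t = 4.5000: term = 422.616447
  t = 5.0000: term = 501.486614
  t = 5.5000: term = 584.256250
  t = 6.0000: term = 670.373455
  t = 6.5000: term = 759.322684
  t = 7.0000: term = 850.622872
  t = 7.5000: term = 943.825656
  t = 8.0000: term = 1038.513666
  t = 8.5000: term = 1134.298907
  t = 9.0000: term = 1230.821202
  t = 9.5000: term = 1327.746711
  t = 10.0000: term = 56223.479120
Convexity = (1/P) * sum = 66911.341067 / 940.490101 = 71.145184

Answer: Convexity = 71.1452


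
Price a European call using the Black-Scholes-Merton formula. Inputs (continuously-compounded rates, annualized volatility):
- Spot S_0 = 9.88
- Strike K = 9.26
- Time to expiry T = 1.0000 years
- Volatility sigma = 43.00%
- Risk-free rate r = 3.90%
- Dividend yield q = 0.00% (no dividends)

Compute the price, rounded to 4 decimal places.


Answer: Price = 2.1317

Derivation:
d1 = (ln(S/K) + (r - q + 0.5*sigma^2) * T) / (sigma * sqrt(T)) = 0.45641503
d2 = d1 - sigma * sqrt(T) = 0.02641503
exp(-rT) = 0.96175071; exp(-qT) = 1.00000000
C = S_0 * exp(-qT) * N(d1) - K * exp(-rT) * N(d2)
N(d1) = 0.67595422; N(d2) = 0.51053685
C = 9.8800 * 1.00000000 * 0.67595422 - 9.2600 * 0.96175071 * 0.51053685 = 2.1317


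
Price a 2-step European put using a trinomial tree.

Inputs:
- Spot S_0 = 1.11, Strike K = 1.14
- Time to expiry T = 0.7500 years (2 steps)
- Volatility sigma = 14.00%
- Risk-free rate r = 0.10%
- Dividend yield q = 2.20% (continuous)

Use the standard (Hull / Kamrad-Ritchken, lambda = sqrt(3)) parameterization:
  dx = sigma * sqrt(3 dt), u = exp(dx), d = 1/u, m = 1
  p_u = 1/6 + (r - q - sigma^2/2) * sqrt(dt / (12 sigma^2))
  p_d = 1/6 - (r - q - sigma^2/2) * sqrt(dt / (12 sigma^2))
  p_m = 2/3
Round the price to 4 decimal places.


dt = T/N = 0.375000; dx = sigma*sqrt(3*dt) = 0.148492
u = exp(dx) = 1.160084; d = 1/u = 0.862007
p_u = 0.127776, p_m = 0.666667, p_d = 0.205558
Discount per step: exp(-r*dt) = 0.999625
Stock lattice S(k, j) with j the centered position index:
  k=0: S(0,+0) = 1.1100
  k=1: S(1,-1) = 0.9568; S(1,+0) = 1.1100; S(1,+1) = 1.2877
  k=2: S(2,-2) = 0.8248; S(2,-1) = 0.9568; S(2,+0) = 1.1100; S(2,+1) = 1.2877; S(2,+2) = 1.4938
Terminal payoffs V(N, j) = max(K - S_T, 0):
  V(2,-2) = 0.315209; V(2,-1) = 0.183173; V(2,+0) = 0.030000; V(2,+1) = 0.000000; V(2,+2) = 0.000000
Backward induction: V(k, j) = exp(-r*dt) * [p_u * V(k+1, j+1) + p_m * V(k+1, j) + p_d * V(k+1, j-1)]
  V(1,-1) = exp(-r*dt) * [p_u*0.030000 + p_m*0.183173 + p_d*0.315209] = 0.190670
  V(1,+0) = exp(-r*dt) * [p_u*0.000000 + p_m*0.030000 + p_d*0.183173] = 0.057631
  V(1,+1) = exp(-r*dt) * [p_u*0.000000 + p_m*0.000000 + p_d*0.030000] = 0.006164
  V(0,+0) = exp(-r*dt) * [p_u*0.006164 + p_m*0.057631 + p_d*0.190670] = 0.078373

Answer: Price = V(0,0) = 0.0784


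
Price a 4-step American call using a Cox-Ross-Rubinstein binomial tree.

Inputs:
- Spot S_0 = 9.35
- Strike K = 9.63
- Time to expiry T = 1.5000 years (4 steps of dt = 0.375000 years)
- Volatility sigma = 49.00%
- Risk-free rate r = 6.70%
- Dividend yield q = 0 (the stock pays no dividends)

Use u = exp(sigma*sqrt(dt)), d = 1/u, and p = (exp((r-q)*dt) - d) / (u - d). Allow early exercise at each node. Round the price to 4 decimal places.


dt = T/N = 0.375000
u = exp(sigma*sqrt(dt)) = 1.349943; d = 1/u = 0.740772
p = (exp((r-q)*dt) - d) / (u - d) = 0.467309
Discount per step: exp(-r*dt) = 0.975188
Stock lattice S(k, i) with i counting down-moves:
  k=0: S(0,0) = 9.3500
  k=1: S(1,0) = 12.6220; S(1,1) = 6.9262
  k=2: S(2,0) = 17.0389; S(2,1) = 9.3500; S(2,2) = 5.1307
  k=3: S(3,0) = 23.0016; S(3,1) = 12.6220; S(3,2) = 6.9262; S(3,3) = 3.8007
  k=4: S(4,0) = 31.0509; S(4,1) = 17.0389; S(4,2) = 9.3500; S(4,3) = 5.1307; S(4,4) = 2.8155
Terminal payoffs V(N, i) = max(S_T - K, 0):
  V(4,0) = 21.420854; V(4,1) = 7.408940; V(4,2) = 0.000000; V(4,3) = 0.000000; V(4,4) = 0.000000
Backward induction: V(k, i) = exp(-r*dt) * [p * V(k+1, i) + (1-p) * V(k+1, i+1)]; then take max(V_cont, immediate exercise) for American.
  V(3,0) = exp(-r*dt) * [p*21.420854 + (1-p)*7.408940] = 13.610541; exercise = 13.371601; V(3,0) = max -> 13.610541
  V(3,1) = exp(-r*dt) * [p*7.408940 + (1-p)*0.000000] = 3.376361; exercise = 2.991969; V(3,1) = max -> 3.376361
  V(3,2) = exp(-r*dt) * [p*0.000000 + (1-p)*0.000000] = 0.000000; exercise = 0.000000; V(3,2) = max -> 0.000000
  V(3,3) = exp(-r*dt) * [p*0.000000 + (1-p)*0.000000] = 0.000000; exercise = 0.000000; V(3,3) = max -> 0.000000
  V(2,0) = exp(-r*dt) * [p*13.610541 + (1-p)*3.376361] = 7.956450; exercise = 7.408940; V(2,0) = max -> 7.956450
  V(2,1) = exp(-r*dt) * [p*3.376361 + (1-p)*0.000000] = 1.538656; exercise = 0.000000; V(2,1) = max -> 1.538656
  V(2,2) = exp(-r*dt) * [p*0.000000 + (1-p)*0.000000] = 0.000000; exercise = 0.000000; V(2,2) = max -> 0.000000
  V(1,0) = exp(-r*dt) * [p*7.956450 + (1-p)*1.538656] = 4.425160; exercise = 2.991969; V(1,0) = max -> 4.425160
  V(1,1) = exp(-r*dt) * [p*1.538656 + (1-p)*0.000000] = 0.701188; exercise = 0.000000; V(1,1) = max -> 0.701188
  V(0,0) = exp(-r*dt) * [p*4.425160 + (1-p)*0.701188] = 2.380858; exercise = 0.000000; V(0,0) = max -> 2.380858

Answer: Price = V(0,0) = 2.3809


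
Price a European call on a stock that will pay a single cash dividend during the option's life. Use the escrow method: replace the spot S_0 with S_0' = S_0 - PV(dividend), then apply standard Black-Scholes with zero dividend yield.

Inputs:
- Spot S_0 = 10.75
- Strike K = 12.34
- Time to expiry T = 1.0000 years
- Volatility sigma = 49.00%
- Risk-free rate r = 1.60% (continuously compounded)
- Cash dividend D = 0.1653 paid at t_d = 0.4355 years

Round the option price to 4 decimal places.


Answer: Price = 1.5044

Derivation:
PV(D) = D * exp(-r * t_d) = 0.1653 * 0.99305622 = 0.16415219
S_0' = S_0 - PV(D) = 10.7500 - 0.16415219 = 10.58584781
d1 = (ln(S_0'/K) + (r + sigma^2/2)*T) / (sigma*sqrt(T)) = -0.03526127
d2 = d1 - sigma*sqrt(T) = -0.52526127
exp(-rT) = 0.98412732
N(d1) = 0.48593570; N(d2) = 0.29970079
C = S_0' * N(d1) - K * exp(-rT) * N(d2) = 10.58584781 * 0.48593570 - 12.3400 * 0.98412732 * 0.29970079 = 1.5044


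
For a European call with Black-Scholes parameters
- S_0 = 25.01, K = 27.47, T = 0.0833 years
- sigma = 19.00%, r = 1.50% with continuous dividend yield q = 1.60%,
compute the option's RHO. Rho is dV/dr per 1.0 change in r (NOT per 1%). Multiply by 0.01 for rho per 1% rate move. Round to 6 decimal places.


Answer: Rho = 0.093581

Derivation:
d1 = -1.6849568103; d2 = -1.7397941151
phi(d1) = 0.0964743355; exp(-qT) = 0.9986680878; exp(-rT) = 0.9987512803
N(d2) = 0.0409475881
Rho = K*T*exp(-rT)*N(d2) = 27.4700 * 0.0833 * 0.9987512803 * 0.0409475881 = 0.093581


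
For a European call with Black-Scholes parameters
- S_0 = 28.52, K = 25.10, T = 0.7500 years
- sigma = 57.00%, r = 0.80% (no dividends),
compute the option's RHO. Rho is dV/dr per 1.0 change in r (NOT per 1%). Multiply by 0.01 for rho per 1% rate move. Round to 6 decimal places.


Answer: Rho = 9.536142

Derivation:
d1 = 0.5177418914; d2 = 0.0241074112
phi(d1) = 0.3489010692; exp(-qT) = 1.0000000000; exp(-rT) = 0.9940179641
N(d2) = 0.5096165341
Rho = K*T*exp(-rT)*N(d2) = 25.1000 * 0.7500 * 0.9940179641 * 0.5096165341 = 9.536142


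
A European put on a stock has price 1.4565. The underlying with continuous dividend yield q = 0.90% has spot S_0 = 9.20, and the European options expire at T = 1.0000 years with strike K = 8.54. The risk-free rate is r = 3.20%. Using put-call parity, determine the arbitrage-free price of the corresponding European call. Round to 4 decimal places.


Put-call parity: C - P = S_0 * exp(-qT) - K * exp(-rT).
S_0 * exp(-qT) = 9.2000 * 0.99104038 = 9.11757148
K * exp(-rT) = 8.5400 * 0.96850658 = 8.27104621
C = P + S*exp(-qT) - K*exp(-rT)
C = 1.4565 + 9.11757148 - 8.27104621 = 2.3030

Answer: Call price = 2.3030


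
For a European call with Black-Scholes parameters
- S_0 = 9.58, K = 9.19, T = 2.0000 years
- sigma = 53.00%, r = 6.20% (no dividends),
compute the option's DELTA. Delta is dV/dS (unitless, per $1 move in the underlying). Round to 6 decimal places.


Answer: Delta = 0.724296

Derivation:
d1 = 0.5956529514; d2 = -0.1538802367
phi(d1) = 0.3340917068; exp(-qT) = 1.0000000000; exp(-rT) = 0.8833798409
N(d1) = 0.7242964526
Delta = exp(-qT) * N(d1) = 1.0000000000 * 0.7242964526 = 0.724296


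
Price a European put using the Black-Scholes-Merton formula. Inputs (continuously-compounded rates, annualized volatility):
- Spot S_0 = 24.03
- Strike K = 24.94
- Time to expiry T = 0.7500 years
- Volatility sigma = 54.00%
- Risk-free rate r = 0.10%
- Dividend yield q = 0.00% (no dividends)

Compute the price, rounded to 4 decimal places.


Answer: Price = 4.9842

Derivation:
d1 = (ln(S/K) + (r - q + 0.5*sigma^2) * T) / (sigma * sqrt(T)) = 0.15594896
d2 = d1 - sigma * sqrt(T) = -0.31170476
exp(-rT) = 0.99925028; exp(-qT) = 1.00000000
P = K * exp(-rT) * N(-d2) - S_0 * exp(-qT) * N(-d1)
N(-d1) = 0.43803663; N(-d2) = 0.62236755
P = 24.9400 * 0.99925028 * 0.62236755 - 24.0300 * 1.00000000 * 0.43803663 = 4.9842


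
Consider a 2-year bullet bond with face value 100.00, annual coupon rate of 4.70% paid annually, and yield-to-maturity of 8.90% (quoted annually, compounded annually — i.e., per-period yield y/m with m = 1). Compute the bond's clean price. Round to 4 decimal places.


Coupon per period c = face * coupon_rate / m = 4.700000
Periods per year m = 1; per-period yield y/m = 0.089000
Number of cashflows N = 2
Cashflows (t years, CF_t, discount factor 1/(1+y/m)^(m*t), PV):
  t = 1.0000: CF_t = 4.700000, DF = 0.918274, PV = 4.315886
  t = 2.0000: CF_t = 104.700000, DF = 0.843226, PV = 88.285813
Price P = sum_t PV_t = 92.601699

Answer: Price = 92.6017


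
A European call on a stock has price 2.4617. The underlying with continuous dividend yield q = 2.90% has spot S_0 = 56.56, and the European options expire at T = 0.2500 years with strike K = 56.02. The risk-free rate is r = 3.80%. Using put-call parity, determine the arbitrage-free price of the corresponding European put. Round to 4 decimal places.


Put-call parity: C - P = S_0 * exp(-qT) - K * exp(-rT).
S_0 * exp(-qT) = 56.5600 * 0.99277622 = 56.15142288
K * exp(-rT) = 56.0200 * 0.99054498 = 55.49032992
P = C - S*exp(-qT) + K*exp(-rT)
P = 2.4617 - 56.15142288 + 55.49032992 = 1.8006

Answer: Put price = 1.8006


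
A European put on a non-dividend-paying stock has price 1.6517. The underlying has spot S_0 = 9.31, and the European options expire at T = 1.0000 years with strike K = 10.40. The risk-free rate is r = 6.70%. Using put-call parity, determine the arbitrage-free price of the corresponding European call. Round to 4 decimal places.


Put-call parity: C - P = S_0 * exp(-qT) - K * exp(-rT).
S_0 * exp(-qT) = 9.3100 * 1.00000000 = 9.31000000
K * exp(-rT) = 10.4000 * 0.93519520 = 9.72603009
C = P + S*exp(-qT) - K*exp(-rT)
C = 1.6517 + 9.31000000 - 9.72603009 = 1.2357

Answer: Call price = 1.2357


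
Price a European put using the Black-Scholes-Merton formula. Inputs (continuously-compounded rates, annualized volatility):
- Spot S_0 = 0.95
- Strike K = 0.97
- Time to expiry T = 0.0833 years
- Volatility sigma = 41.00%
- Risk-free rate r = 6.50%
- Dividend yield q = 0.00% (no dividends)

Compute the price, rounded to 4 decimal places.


d1 = (ln(S/K) + (r - q + 0.5*sigma^2) * T) / (sigma * sqrt(T)) = -0.07114002
d2 = d1 - sigma * sqrt(T) = -0.18947316
exp(-rT) = 0.99460013; exp(-qT) = 1.00000000
P = K * exp(-rT) * N(-d2) - S_0 * exp(-qT) * N(-d1)
N(-d1) = 0.52835684; N(-d2) = 0.57513900
P = 0.9700 * 0.99460013 * 0.57513900 - 0.9500 * 1.00000000 * 0.52835684 = 0.0529

Answer: Price = 0.0529


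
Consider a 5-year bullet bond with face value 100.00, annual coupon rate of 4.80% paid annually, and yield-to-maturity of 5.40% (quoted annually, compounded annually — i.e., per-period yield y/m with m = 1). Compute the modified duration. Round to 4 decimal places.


Answer: Modified duration = 4.3225

Derivation:
Coupon per period c = face * coupon_rate / m = 4.800000
Periods per year m = 1; per-period yield y/m = 0.054000
Number of cashflows N = 5
Cashflows (t years, CF_t, discount factor 1/(1+y/m)^(m*t), PV):
  t = 1.0000: CF_t = 4.800000, DF = 0.948767, PV = 4.554080
  t = 2.0000: CF_t = 4.800000, DF = 0.900158, PV = 4.320759
  t = 3.0000: CF_t = 4.800000, DF = 0.854040, PV = 4.099392
  t = 4.0000: CF_t = 4.800000, DF = 0.810285, PV = 3.889366
  t = 5.0000: CF_t = 104.800000, DF = 0.768771, PV = 80.567192
Price P = sum_t PV_t = 97.430788
First compute Macaulay numerator sum_t t * PV_t:
  t * PV_t at t = 1.0000: 4.554080
  t * PV_t at t = 2.0000: 8.641517
  t * PV_t at t = 3.0000: 12.298175
  t * PV_t at t = 4.0000: 15.557463
  t * PV_t at t = 5.0000: 402.835961
Macaulay duration D = 443.887196 / 97.430788 = 4.555923
Modified duration = D / (1 + y/m) = 4.555923 / (1 + 0.054000) = 4.322508
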